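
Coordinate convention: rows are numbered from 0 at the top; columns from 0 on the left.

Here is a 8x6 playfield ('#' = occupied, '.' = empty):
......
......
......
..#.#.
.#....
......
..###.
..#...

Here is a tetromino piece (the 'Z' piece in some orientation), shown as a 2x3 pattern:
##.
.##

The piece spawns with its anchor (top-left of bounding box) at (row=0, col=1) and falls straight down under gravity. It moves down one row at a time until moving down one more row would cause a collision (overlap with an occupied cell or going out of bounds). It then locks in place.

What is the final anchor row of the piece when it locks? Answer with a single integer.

Answer: 1

Derivation:
Spawn at (row=0, col=1). Try each row:
  row 0: fits
  row 1: fits
  row 2: blocked -> lock at row 1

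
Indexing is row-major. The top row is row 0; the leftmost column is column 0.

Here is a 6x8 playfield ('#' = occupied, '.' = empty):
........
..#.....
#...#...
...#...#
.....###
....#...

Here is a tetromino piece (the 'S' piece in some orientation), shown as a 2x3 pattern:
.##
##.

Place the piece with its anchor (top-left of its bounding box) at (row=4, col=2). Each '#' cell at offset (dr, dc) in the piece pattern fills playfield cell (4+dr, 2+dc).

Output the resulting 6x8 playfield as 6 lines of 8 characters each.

Answer: ........
..#.....
#...#...
...#...#
...#####
..###...

Derivation:
Fill (4+0,2+1) = (4,3)
Fill (4+0,2+2) = (4,4)
Fill (4+1,2+0) = (5,2)
Fill (4+1,2+1) = (5,3)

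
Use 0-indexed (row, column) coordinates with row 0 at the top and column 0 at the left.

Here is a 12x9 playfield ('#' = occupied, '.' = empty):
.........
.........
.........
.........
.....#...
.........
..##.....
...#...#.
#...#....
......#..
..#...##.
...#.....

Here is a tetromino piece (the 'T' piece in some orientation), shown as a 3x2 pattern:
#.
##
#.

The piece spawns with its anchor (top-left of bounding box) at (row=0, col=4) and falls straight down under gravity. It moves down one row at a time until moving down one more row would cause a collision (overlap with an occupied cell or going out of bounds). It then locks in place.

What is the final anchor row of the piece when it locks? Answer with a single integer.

Spawn at (row=0, col=4). Try each row:
  row 0: fits
  row 1: fits
  row 2: fits
  row 3: blocked -> lock at row 2

Answer: 2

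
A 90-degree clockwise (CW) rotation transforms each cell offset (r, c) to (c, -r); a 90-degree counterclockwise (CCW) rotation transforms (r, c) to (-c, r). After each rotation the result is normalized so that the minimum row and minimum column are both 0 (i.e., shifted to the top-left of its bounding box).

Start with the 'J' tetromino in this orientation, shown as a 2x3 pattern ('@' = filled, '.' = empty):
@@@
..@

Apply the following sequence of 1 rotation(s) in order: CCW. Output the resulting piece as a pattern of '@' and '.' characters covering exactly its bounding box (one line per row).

Start:
@@@
..@
After rotation 1 (CCW):
@@
@.
@.

Answer: @@
@.
@.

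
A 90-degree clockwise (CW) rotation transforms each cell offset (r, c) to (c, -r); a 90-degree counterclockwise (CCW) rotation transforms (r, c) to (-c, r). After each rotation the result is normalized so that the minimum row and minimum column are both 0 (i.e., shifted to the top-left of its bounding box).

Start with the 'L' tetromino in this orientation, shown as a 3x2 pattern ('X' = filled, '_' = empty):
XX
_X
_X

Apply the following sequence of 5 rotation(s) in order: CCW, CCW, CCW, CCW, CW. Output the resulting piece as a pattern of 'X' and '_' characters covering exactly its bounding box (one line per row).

Answer: __X
XXX

Derivation:
Start:
XX
_X
_X
After rotation 1 (CCW):
XXX
X__
After rotation 2 (CCW):
X_
X_
XX
After rotation 3 (CCW):
__X
XXX
After rotation 4 (CCW):
XX
_X
_X
After rotation 5 (CW):
__X
XXX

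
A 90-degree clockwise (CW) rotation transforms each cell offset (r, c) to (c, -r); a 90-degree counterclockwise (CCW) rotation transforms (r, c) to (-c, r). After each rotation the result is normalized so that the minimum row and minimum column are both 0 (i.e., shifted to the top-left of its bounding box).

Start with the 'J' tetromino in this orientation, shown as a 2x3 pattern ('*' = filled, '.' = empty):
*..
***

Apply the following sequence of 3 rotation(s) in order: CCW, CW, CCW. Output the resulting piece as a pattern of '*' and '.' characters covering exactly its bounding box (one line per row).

Answer: .*
.*
**

Derivation:
Start:
*..
***
After rotation 1 (CCW):
.*
.*
**
After rotation 2 (CW):
*..
***
After rotation 3 (CCW):
.*
.*
**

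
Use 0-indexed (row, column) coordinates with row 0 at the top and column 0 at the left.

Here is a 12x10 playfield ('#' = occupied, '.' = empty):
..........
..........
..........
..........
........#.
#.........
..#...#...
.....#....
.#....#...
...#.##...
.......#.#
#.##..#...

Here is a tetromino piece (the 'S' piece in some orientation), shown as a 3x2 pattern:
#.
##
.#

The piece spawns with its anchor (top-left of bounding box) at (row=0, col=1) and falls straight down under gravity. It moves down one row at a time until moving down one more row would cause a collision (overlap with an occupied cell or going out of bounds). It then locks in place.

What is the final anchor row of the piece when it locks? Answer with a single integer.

Answer: 3

Derivation:
Spawn at (row=0, col=1). Try each row:
  row 0: fits
  row 1: fits
  row 2: fits
  row 3: fits
  row 4: blocked -> lock at row 3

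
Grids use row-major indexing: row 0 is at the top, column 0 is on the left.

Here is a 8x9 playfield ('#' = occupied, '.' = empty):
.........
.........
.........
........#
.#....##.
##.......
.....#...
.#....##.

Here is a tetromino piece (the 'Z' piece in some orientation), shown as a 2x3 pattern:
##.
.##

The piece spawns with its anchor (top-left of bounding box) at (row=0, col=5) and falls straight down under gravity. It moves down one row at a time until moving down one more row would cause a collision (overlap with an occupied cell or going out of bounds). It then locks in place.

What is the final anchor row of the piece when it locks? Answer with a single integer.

Answer: 2

Derivation:
Spawn at (row=0, col=5). Try each row:
  row 0: fits
  row 1: fits
  row 2: fits
  row 3: blocked -> lock at row 2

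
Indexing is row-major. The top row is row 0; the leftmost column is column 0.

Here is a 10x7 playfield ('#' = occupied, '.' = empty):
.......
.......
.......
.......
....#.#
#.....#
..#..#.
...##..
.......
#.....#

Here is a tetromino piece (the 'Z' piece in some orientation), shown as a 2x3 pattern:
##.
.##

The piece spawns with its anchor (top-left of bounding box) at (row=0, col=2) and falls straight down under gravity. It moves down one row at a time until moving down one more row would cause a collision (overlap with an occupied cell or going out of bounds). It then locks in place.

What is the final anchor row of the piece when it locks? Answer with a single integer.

Spawn at (row=0, col=2). Try each row:
  row 0: fits
  row 1: fits
  row 2: fits
  row 3: blocked -> lock at row 2

Answer: 2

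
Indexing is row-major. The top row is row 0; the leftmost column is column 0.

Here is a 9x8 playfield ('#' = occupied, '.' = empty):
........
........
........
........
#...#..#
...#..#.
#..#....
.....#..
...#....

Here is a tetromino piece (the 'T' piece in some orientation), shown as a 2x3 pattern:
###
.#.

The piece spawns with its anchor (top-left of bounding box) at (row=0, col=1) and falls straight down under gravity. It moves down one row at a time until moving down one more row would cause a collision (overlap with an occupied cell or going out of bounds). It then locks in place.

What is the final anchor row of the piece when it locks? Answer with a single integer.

Answer: 4

Derivation:
Spawn at (row=0, col=1). Try each row:
  row 0: fits
  row 1: fits
  row 2: fits
  row 3: fits
  row 4: fits
  row 5: blocked -> lock at row 4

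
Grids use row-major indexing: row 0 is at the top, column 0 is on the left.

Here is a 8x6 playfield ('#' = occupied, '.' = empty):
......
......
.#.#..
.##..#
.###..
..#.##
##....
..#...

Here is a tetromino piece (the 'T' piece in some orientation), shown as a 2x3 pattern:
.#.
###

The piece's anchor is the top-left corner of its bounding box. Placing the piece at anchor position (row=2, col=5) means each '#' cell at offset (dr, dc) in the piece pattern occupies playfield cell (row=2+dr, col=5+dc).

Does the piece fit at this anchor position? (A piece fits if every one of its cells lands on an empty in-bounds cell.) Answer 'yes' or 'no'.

Check each piece cell at anchor (2, 5):
  offset (0,1) -> (2,6): out of bounds -> FAIL
  offset (1,0) -> (3,5): occupied ('#') -> FAIL
  offset (1,1) -> (3,6): out of bounds -> FAIL
  offset (1,2) -> (3,7): out of bounds -> FAIL
All cells valid: no

Answer: no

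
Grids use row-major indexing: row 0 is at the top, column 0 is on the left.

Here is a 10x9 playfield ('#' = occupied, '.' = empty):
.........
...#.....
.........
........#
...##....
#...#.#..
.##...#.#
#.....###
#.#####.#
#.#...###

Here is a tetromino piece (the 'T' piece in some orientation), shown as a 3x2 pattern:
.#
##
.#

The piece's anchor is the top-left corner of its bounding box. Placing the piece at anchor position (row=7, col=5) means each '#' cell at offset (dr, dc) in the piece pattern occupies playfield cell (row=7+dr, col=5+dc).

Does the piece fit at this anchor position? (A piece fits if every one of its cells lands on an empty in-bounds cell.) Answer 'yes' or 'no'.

Answer: no

Derivation:
Check each piece cell at anchor (7, 5):
  offset (0,1) -> (7,6): occupied ('#') -> FAIL
  offset (1,0) -> (8,5): occupied ('#') -> FAIL
  offset (1,1) -> (8,6): occupied ('#') -> FAIL
  offset (2,1) -> (9,6): occupied ('#') -> FAIL
All cells valid: no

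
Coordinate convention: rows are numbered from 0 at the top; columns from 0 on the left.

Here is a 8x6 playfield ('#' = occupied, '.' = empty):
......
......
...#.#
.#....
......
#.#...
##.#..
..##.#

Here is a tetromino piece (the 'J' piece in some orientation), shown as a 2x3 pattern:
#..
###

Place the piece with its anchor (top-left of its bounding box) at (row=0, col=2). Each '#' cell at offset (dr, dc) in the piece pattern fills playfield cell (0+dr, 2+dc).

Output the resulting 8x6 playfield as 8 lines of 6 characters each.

Answer: ..#...
..###.
...#.#
.#....
......
#.#...
##.#..
..##.#

Derivation:
Fill (0+0,2+0) = (0,2)
Fill (0+1,2+0) = (1,2)
Fill (0+1,2+1) = (1,3)
Fill (0+1,2+2) = (1,4)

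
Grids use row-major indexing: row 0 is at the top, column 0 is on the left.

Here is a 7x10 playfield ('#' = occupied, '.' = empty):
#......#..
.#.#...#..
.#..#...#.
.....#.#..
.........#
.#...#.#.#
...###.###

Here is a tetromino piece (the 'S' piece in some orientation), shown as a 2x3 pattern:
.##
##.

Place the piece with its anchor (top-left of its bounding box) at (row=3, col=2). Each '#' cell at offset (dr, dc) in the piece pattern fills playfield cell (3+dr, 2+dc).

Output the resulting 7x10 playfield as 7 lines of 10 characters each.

Fill (3+0,2+1) = (3,3)
Fill (3+0,2+2) = (3,4)
Fill (3+1,2+0) = (4,2)
Fill (3+1,2+1) = (4,3)

Answer: #......#..
.#.#...#..
.#..#...#.
...###.#..
..##.....#
.#...#.#.#
...###.###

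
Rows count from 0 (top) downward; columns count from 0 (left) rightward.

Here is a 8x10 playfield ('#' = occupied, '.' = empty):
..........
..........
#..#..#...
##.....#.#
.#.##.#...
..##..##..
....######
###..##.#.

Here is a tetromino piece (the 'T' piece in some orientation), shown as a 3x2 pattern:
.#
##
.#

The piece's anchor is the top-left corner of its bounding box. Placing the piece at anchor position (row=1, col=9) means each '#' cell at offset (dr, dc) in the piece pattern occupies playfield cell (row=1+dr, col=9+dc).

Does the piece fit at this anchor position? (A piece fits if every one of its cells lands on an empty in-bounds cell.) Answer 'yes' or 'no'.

Answer: no

Derivation:
Check each piece cell at anchor (1, 9):
  offset (0,1) -> (1,10): out of bounds -> FAIL
  offset (1,0) -> (2,9): empty -> OK
  offset (1,1) -> (2,10): out of bounds -> FAIL
  offset (2,1) -> (3,10): out of bounds -> FAIL
All cells valid: no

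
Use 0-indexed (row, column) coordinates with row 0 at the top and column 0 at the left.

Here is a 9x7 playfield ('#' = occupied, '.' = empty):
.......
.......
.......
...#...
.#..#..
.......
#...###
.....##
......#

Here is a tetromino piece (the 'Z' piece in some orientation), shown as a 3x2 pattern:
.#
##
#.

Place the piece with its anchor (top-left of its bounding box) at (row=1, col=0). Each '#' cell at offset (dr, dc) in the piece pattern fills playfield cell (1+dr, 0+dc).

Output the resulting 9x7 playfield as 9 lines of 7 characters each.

Answer: .......
.#.....
##.....
#..#...
.#..#..
.......
#...###
.....##
......#

Derivation:
Fill (1+0,0+1) = (1,1)
Fill (1+1,0+0) = (2,0)
Fill (1+1,0+1) = (2,1)
Fill (1+2,0+0) = (3,0)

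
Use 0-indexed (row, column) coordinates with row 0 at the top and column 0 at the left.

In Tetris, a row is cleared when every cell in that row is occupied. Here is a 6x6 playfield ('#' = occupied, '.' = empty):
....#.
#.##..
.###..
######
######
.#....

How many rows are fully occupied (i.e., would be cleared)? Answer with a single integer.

Answer: 2

Derivation:
Check each row:
  row 0: 5 empty cells -> not full
  row 1: 3 empty cells -> not full
  row 2: 3 empty cells -> not full
  row 3: 0 empty cells -> FULL (clear)
  row 4: 0 empty cells -> FULL (clear)
  row 5: 5 empty cells -> not full
Total rows cleared: 2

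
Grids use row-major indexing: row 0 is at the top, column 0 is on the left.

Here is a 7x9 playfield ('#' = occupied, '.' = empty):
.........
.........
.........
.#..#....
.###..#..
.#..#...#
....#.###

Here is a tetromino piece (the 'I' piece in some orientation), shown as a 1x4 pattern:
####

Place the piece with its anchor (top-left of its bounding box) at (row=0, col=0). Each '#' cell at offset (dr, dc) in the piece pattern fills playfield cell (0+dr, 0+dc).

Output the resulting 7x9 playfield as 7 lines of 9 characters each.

Fill (0+0,0+0) = (0,0)
Fill (0+0,0+1) = (0,1)
Fill (0+0,0+2) = (0,2)
Fill (0+0,0+3) = (0,3)

Answer: ####.....
.........
.........
.#..#....
.###..#..
.#..#...#
....#.###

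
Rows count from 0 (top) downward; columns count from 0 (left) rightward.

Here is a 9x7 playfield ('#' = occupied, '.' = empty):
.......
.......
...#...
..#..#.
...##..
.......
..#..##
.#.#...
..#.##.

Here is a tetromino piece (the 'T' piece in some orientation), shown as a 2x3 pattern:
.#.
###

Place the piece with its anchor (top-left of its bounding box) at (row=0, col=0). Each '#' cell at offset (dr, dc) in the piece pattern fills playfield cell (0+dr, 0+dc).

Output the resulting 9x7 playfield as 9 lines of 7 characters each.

Answer: .#.....
###....
...#...
..#..#.
...##..
.......
..#..##
.#.#...
..#.##.

Derivation:
Fill (0+0,0+1) = (0,1)
Fill (0+1,0+0) = (1,0)
Fill (0+1,0+1) = (1,1)
Fill (0+1,0+2) = (1,2)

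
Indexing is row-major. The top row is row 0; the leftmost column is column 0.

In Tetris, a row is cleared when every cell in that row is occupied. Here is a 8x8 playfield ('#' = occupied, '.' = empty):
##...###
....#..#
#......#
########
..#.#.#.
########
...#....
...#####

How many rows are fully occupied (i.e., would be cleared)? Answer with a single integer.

Check each row:
  row 0: 3 empty cells -> not full
  row 1: 6 empty cells -> not full
  row 2: 6 empty cells -> not full
  row 3: 0 empty cells -> FULL (clear)
  row 4: 5 empty cells -> not full
  row 5: 0 empty cells -> FULL (clear)
  row 6: 7 empty cells -> not full
  row 7: 3 empty cells -> not full
Total rows cleared: 2

Answer: 2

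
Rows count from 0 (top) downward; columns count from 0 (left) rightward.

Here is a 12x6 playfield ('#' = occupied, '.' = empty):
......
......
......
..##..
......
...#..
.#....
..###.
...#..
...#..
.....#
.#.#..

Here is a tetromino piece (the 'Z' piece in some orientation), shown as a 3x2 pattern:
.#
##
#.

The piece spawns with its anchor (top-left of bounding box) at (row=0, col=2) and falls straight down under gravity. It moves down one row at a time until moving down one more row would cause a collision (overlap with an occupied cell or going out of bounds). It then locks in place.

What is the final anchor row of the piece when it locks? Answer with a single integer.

Spawn at (row=0, col=2). Try each row:
  row 0: fits
  row 1: blocked -> lock at row 0

Answer: 0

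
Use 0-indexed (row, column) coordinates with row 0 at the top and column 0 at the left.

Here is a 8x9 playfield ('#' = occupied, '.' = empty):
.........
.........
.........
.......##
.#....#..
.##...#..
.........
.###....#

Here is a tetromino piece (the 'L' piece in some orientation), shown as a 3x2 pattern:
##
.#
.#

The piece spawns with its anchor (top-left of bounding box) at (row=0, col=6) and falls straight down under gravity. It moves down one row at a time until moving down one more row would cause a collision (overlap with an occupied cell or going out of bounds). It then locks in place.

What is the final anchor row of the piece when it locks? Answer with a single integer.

Spawn at (row=0, col=6). Try each row:
  row 0: fits
  row 1: blocked -> lock at row 0

Answer: 0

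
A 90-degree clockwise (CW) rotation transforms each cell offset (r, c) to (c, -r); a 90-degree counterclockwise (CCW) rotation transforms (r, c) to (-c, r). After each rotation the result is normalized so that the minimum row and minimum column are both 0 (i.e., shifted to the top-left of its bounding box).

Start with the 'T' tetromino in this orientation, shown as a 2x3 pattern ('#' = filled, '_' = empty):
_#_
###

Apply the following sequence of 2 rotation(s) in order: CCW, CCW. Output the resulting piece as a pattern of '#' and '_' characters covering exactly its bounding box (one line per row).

Answer: ###
_#_

Derivation:
Start:
_#_
###
After rotation 1 (CCW):
_#
##
_#
After rotation 2 (CCW):
###
_#_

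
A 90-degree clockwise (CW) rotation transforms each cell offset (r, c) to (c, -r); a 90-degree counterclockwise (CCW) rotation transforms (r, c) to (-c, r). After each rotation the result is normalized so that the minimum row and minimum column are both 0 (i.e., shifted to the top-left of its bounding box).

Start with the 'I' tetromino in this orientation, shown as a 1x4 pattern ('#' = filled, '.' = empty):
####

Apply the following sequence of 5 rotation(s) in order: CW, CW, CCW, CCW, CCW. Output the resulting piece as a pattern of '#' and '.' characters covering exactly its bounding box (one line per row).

Answer: #
#
#
#

Derivation:
Start:
####
After rotation 1 (CW):
#
#
#
#
After rotation 2 (CW):
####
After rotation 3 (CCW):
#
#
#
#
After rotation 4 (CCW):
####
After rotation 5 (CCW):
#
#
#
#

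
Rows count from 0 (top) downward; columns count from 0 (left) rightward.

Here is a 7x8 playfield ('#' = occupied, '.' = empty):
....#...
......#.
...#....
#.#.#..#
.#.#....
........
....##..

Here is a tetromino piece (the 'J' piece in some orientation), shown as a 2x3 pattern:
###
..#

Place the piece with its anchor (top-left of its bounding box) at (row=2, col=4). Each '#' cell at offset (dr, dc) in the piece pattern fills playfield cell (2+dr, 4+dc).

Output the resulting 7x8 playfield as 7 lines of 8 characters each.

Answer: ....#...
......#.
...####.
#.#.#.##
.#.#....
........
....##..

Derivation:
Fill (2+0,4+0) = (2,4)
Fill (2+0,4+1) = (2,5)
Fill (2+0,4+2) = (2,6)
Fill (2+1,4+2) = (3,6)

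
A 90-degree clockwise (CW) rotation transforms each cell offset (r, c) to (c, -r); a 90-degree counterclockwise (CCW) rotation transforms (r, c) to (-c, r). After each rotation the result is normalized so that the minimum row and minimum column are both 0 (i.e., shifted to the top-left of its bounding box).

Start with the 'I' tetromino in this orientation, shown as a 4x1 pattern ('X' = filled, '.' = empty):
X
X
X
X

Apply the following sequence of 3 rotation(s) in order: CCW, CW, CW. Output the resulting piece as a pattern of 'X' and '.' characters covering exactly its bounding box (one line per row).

Answer: XXXX

Derivation:
Start:
X
X
X
X
After rotation 1 (CCW):
XXXX
After rotation 2 (CW):
X
X
X
X
After rotation 3 (CW):
XXXX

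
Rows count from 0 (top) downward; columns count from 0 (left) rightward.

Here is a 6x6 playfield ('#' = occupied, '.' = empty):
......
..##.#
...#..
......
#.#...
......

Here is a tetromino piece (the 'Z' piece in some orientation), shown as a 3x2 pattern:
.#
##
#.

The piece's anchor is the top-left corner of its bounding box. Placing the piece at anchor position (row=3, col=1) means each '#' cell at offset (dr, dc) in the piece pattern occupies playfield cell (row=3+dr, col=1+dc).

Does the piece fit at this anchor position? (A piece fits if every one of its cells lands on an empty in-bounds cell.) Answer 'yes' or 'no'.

Check each piece cell at anchor (3, 1):
  offset (0,1) -> (3,2): empty -> OK
  offset (1,0) -> (4,1): empty -> OK
  offset (1,1) -> (4,2): occupied ('#') -> FAIL
  offset (2,0) -> (5,1): empty -> OK
All cells valid: no

Answer: no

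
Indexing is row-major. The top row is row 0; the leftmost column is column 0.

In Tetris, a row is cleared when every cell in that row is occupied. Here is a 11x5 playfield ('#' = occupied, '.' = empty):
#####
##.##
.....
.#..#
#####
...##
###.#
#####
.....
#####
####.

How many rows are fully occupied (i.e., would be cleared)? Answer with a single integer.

Answer: 4

Derivation:
Check each row:
  row 0: 0 empty cells -> FULL (clear)
  row 1: 1 empty cell -> not full
  row 2: 5 empty cells -> not full
  row 3: 3 empty cells -> not full
  row 4: 0 empty cells -> FULL (clear)
  row 5: 3 empty cells -> not full
  row 6: 1 empty cell -> not full
  row 7: 0 empty cells -> FULL (clear)
  row 8: 5 empty cells -> not full
  row 9: 0 empty cells -> FULL (clear)
  row 10: 1 empty cell -> not full
Total rows cleared: 4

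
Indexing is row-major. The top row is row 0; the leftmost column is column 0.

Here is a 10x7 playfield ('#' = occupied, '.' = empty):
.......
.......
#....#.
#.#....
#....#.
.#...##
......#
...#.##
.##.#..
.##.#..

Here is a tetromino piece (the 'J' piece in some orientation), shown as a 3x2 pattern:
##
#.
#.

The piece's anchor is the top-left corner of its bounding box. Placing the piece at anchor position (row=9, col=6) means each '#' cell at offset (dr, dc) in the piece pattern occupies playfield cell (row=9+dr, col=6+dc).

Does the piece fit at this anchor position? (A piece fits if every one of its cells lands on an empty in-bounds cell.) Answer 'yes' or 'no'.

Check each piece cell at anchor (9, 6):
  offset (0,0) -> (9,6): empty -> OK
  offset (0,1) -> (9,7): out of bounds -> FAIL
  offset (1,0) -> (10,6): out of bounds -> FAIL
  offset (2,0) -> (11,6): out of bounds -> FAIL
All cells valid: no

Answer: no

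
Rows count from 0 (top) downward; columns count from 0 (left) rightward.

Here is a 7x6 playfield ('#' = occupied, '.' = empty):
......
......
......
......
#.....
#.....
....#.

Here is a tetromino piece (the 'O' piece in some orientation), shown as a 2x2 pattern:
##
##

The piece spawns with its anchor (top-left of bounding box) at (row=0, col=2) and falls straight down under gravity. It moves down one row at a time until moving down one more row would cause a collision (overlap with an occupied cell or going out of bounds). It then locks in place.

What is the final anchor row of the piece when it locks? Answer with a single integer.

Spawn at (row=0, col=2). Try each row:
  row 0: fits
  row 1: fits
  row 2: fits
  row 3: fits
  row 4: fits
  row 5: fits
  row 6: blocked -> lock at row 5

Answer: 5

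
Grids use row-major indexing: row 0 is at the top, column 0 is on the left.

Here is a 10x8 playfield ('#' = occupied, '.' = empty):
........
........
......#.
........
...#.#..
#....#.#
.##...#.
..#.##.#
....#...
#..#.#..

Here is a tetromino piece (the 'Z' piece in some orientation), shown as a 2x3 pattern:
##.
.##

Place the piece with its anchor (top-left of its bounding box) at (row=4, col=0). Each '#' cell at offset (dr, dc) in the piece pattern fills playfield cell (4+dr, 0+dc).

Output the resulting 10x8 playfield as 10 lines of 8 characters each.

Fill (4+0,0+0) = (4,0)
Fill (4+0,0+1) = (4,1)
Fill (4+1,0+1) = (5,1)
Fill (4+1,0+2) = (5,2)

Answer: ........
........
......#.
........
##.#.#..
###..#.#
.##...#.
..#.##.#
....#...
#..#.#..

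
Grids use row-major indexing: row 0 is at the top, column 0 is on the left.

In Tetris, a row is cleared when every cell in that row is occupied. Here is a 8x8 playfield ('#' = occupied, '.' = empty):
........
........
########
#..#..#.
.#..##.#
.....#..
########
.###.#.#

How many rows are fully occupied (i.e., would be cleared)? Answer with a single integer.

Answer: 2

Derivation:
Check each row:
  row 0: 8 empty cells -> not full
  row 1: 8 empty cells -> not full
  row 2: 0 empty cells -> FULL (clear)
  row 3: 5 empty cells -> not full
  row 4: 4 empty cells -> not full
  row 5: 7 empty cells -> not full
  row 6: 0 empty cells -> FULL (clear)
  row 7: 3 empty cells -> not full
Total rows cleared: 2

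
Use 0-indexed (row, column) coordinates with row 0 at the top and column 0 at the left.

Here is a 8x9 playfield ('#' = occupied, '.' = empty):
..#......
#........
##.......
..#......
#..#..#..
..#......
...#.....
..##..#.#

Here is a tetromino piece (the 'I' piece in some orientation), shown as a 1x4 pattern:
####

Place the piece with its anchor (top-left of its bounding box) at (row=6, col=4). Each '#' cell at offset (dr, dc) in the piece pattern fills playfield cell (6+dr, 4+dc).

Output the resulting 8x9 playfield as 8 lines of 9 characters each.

Answer: ..#......
#........
##.......
..#......
#..#..#..
..#......
...#####.
..##..#.#

Derivation:
Fill (6+0,4+0) = (6,4)
Fill (6+0,4+1) = (6,5)
Fill (6+0,4+2) = (6,6)
Fill (6+0,4+3) = (6,7)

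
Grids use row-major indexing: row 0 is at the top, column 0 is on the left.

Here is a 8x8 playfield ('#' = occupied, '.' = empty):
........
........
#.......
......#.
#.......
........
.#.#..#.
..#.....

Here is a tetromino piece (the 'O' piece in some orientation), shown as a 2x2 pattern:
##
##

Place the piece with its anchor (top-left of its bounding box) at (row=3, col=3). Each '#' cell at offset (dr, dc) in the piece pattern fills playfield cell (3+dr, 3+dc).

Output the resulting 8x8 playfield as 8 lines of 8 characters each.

Answer: ........
........
#.......
...##.#.
#..##...
........
.#.#..#.
..#.....

Derivation:
Fill (3+0,3+0) = (3,3)
Fill (3+0,3+1) = (3,4)
Fill (3+1,3+0) = (4,3)
Fill (3+1,3+1) = (4,4)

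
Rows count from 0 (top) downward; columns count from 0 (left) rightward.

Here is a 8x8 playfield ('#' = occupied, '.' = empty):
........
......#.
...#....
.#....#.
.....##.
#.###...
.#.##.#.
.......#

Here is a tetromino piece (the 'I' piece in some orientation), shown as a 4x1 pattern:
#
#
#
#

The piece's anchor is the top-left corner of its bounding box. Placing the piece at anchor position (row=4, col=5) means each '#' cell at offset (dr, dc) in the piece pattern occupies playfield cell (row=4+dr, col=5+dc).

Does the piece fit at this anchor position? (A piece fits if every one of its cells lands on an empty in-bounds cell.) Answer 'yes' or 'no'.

Answer: no

Derivation:
Check each piece cell at anchor (4, 5):
  offset (0,0) -> (4,5): occupied ('#') -> FAIL
  offset (1,0) -> (5,5): empty -> OK
  offset (2,0) -> (6,5): empty -> OK
  offset (3,0) -> (7,5): empty -> OK
All cells valid: no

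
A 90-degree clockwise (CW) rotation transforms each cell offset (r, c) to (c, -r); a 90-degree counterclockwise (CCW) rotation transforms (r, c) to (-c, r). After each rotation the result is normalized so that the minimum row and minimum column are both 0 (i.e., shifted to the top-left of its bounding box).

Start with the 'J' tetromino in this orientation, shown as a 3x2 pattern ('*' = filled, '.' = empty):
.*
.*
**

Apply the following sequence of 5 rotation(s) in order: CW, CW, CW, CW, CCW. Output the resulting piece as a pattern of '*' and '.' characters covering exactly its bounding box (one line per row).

Start:
.*
.*
**
After rotation 1 (CW):
*..
***
After rotation 2 (CW):
**
*.
*.
After rotation 3 (CW):
***
..*
After rotation 4 (CW):
.*
.*
**
After rotation 5 (CCW):
***
..*

Answer: ***
..*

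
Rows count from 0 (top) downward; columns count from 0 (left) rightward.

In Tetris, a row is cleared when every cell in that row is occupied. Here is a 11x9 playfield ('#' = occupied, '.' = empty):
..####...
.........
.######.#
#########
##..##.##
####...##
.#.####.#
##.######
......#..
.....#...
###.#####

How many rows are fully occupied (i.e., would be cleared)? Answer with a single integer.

Answer: 1

Derivation:
Check each row:
  row 0: 5 empty cells -> not full
  row 1: 9 empty cells -> not full
  row 2: 2 empty cells -> not full
  row 3: 0 empty cells -> FULL (clear)
  row 4: 3 empty cells -> not full
  row 5: 3 empty cells -> not full
  row 6: 3 empty cells -> not full
  row 7: 1 empty cell -> not full
  row 8: 8 empty cells -> not full
  row 9: 8 empty cells -> not full
  row 10: 1 empty cell -> not full
Total rows cleared: 1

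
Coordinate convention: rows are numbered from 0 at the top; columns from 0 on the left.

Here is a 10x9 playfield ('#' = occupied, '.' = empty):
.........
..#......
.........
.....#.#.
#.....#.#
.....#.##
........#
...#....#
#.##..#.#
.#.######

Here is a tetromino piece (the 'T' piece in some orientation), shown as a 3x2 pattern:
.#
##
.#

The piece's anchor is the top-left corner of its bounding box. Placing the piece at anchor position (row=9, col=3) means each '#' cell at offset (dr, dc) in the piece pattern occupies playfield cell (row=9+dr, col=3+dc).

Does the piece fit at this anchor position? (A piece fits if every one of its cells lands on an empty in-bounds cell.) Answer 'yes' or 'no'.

Answer: no

Derivation:
Check each piece cell at anchor (9, 3):
  offset (0,1) -> (9,4): occupied ('#') -> FAIL
  offset (1,0) -> (10,3): out of bounds -> FAIL
  offset (1,1) -> (10,4): out of bounds -> FAIL
  offset (2,1) -> (11,4): out of bounds -> FAIL
All cells valid: no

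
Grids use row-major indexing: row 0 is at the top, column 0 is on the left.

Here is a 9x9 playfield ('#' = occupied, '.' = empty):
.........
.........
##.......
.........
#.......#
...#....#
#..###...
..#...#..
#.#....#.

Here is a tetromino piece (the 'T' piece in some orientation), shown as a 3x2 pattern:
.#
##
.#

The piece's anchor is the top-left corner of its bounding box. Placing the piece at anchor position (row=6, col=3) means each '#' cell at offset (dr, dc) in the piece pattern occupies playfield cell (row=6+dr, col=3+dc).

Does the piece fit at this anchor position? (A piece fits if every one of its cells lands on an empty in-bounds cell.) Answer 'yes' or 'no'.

Check each piece cell at anchor (6, 3):
  offset (0,1) -> (6,4): occupied ('#') -> FAIL
  offset (1,0) -> (7,3): empty -> OK
  offset (1,1) -> (7,4): empty -> OK
  offset (2,1) -> (8,4): empty -> OK
All cells valid: no

Answer: no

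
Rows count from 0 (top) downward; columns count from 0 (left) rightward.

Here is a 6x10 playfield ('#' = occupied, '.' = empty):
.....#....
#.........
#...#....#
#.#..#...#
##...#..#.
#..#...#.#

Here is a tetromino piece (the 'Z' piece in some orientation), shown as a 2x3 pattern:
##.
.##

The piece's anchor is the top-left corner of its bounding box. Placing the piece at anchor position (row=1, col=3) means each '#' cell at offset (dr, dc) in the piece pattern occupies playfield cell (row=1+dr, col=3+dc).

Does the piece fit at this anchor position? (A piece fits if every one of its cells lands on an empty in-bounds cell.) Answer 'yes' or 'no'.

Check each piece cell at anchor (1, 3):
  offset (0,0) -> (1,3): empty -> OK
  offset (0,1) -> (1,4): empty -> OK
  offset (1,1) -> (2,4): occupied ('#') -> FAIL
  offset (1,2) -> (2,5): empty -> OK
All cells valid: no

Answer: no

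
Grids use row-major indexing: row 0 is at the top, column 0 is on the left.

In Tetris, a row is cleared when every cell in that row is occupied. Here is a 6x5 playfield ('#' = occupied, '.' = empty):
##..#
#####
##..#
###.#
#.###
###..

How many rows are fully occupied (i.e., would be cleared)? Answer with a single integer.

Answer: 1

Derivation:
Check each row:
  row 0: 2 empty cells -> not full
  row 1: 0 empty cells -> FULL (clear)
  row 2: 2 empty cells -> not full
  row 3: 1 empty cell -> not full
  row 4: 1 empty cell -> not full
  row 5: 2 empty cells -> not full
Total rows cleared: 1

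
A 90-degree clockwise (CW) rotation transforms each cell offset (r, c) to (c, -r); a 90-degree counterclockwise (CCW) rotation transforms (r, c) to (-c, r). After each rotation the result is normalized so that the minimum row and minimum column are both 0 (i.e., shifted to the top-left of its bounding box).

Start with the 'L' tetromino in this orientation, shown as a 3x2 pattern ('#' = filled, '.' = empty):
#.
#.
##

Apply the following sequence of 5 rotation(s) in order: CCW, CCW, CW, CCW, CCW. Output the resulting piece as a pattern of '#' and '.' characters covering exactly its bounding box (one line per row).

Start:
#.
#.
##
After rotation 1 (CCW):
..#
###
After rotation 2 (CCW):
##
.#
.#
After rotation 3 (CW):
..#
###
After rotation 4 (CCW):
##
.#
.#
After rotation 5 (CCW):
###
#..

Answer: ###
#..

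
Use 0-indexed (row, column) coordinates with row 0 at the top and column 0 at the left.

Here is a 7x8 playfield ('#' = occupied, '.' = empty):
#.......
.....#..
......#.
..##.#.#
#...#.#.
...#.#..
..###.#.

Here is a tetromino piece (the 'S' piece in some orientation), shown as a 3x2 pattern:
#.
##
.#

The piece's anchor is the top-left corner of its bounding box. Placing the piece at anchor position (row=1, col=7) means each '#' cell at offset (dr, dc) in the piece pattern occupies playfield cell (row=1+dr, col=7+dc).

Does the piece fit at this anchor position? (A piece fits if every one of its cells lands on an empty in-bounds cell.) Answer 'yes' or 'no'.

Check each piece cell at anchor (1, 7):
  offset (0,0) -> (1,7): empty -> OK
  offset (1,0) -> (2,7): empty -> OK
  offset (1,1) -> (2,8): out of bounds -> FAIL
  offset (2,1) -> (3,8): out of bounds -> FAIL
All cells valid: no

Answer: no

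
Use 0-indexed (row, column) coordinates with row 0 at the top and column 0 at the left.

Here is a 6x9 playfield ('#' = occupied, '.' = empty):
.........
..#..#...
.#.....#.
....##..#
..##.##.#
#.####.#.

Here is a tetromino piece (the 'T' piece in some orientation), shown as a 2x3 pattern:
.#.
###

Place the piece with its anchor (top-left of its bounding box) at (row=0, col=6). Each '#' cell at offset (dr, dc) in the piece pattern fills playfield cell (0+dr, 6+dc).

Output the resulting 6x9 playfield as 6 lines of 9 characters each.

Fill (0+0,6+1) = (0,7)
Fill (0+1,6+0) = (1,6)
Fill (0+1,6+1) = (1,7)
Fill (0+1,6+2) = (1,8)

Answer: .......#.
..#..####
.#.....#.
....##..#
..##.##.#
#.####.#.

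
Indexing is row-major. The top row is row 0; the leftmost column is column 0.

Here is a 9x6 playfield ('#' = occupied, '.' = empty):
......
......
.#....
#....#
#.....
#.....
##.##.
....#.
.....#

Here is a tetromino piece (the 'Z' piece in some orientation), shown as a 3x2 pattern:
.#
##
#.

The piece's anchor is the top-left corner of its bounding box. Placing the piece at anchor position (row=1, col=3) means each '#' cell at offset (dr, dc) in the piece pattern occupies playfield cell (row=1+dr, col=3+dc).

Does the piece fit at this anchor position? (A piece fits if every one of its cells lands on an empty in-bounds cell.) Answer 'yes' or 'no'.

Answer: yes

Derivation:
Check each piece cell at anchor (1, 3):
  offset (0,1) -> (1,4): empty -> OK
  offset (1,0) -> (2,3): empty -> OK
  offset (1,1) -> (2,4): empty -> OK
  offset (2,0) -> (3,3): empty -> OK
All cells valid: yes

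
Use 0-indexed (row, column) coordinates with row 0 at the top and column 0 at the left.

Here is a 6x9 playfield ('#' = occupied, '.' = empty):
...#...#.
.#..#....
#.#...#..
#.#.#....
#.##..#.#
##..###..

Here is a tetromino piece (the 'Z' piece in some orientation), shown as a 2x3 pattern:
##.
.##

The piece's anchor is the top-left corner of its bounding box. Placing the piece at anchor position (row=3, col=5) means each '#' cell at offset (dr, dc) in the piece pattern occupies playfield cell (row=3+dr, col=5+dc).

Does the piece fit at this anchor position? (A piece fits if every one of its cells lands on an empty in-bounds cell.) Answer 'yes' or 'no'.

Check each piece cell at anchor (3, 5):
  offset (0,0) -> (3,5): empty -> OK
  offset (0,1) -> (3,6): empty -> OK
  offset (1,1) -> (4,6): occupied ('#') -> FAIL
  offset (1,2) -> (4,7): empty -> OK
All cells valid: no

Answer: no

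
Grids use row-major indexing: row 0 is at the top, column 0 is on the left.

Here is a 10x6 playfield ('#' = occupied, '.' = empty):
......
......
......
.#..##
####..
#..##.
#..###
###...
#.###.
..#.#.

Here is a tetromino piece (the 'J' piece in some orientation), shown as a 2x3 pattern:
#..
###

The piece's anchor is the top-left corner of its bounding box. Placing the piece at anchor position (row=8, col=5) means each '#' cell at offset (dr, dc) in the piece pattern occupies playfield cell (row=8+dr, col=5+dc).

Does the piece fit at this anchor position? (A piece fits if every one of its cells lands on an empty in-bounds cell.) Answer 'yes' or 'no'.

Check each piece cell at anchor (8, 5):
  offset (0,0) -> (8,5): empty -> OK
  offset (1,0) -> (9,5): empty -> OK
  offset (1,1) -> (9,6): out of bounds -> FAIL
  offset (1,2) -> (9,7): out of bounds -> FAIL
All cells valid: no

Answer: no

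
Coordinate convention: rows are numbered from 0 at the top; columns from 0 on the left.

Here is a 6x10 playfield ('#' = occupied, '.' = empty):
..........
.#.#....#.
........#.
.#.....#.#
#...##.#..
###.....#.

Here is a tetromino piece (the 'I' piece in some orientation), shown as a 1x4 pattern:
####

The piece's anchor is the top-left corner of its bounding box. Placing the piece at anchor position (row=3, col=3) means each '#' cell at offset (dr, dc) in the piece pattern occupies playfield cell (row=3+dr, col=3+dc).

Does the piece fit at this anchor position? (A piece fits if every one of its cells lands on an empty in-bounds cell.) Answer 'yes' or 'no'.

Check each piece cell at anchor (3, 3):
  offset (0,0) -> (3,3): empty -> OK
  offset (0,1) -> (3,4): empty -> OK
  offset (0,2) -> (3,5): empty -> OK
  offset (0,3) -> (3,6): empty -> OK
All cells valid: yes

Answer: yes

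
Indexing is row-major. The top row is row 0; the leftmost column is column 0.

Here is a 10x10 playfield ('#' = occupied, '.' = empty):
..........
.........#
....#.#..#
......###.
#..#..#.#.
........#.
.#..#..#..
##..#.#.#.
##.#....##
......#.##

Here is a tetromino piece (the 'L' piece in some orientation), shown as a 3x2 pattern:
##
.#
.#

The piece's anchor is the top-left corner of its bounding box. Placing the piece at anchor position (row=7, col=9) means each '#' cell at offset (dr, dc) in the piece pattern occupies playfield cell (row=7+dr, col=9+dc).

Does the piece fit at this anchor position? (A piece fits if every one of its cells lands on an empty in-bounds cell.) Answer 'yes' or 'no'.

Check each piece cell at anchor (7, 9):
  offset (0,0) -> (7,9): empty -> OK
  offset (0,1) -> (7,10): out of bounds -> FAIL
  offset (1,1) -> (8,10): out of bounds -> FAIL
  offset (2,1) -> (9,10): out of bounds -> FAIL
All cells valid: no

Answer: no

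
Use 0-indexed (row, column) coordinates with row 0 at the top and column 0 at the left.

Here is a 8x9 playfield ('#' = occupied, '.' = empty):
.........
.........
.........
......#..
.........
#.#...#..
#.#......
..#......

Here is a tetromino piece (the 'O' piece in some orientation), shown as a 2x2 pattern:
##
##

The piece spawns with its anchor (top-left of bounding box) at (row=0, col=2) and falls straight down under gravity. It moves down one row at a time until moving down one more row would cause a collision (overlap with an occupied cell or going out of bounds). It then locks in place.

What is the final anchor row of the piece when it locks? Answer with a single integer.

Answer: 3

Derivation:
Spawn at (row=0, col=2). Try each row:
  row 0: fits
  row 1: fits
  row 2: fits
  row 3: fits
  row 4: blocked -> lock at row 3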